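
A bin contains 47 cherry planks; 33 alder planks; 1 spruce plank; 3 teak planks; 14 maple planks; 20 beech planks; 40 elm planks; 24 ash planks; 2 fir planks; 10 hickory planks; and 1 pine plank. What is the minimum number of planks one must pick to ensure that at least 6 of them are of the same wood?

43

By pigeonhole, put each drawn plank into a box by wood. The largest draw with every box below 6 takes min(count, 5) from each wood; woods with fewer than 5 contribute all they have.
Σ min(cᵢ, 5) = 5 + 5 + 1 + 3 + 5 + 5 + 5 + 5 + 2 + 5 + 1 = 42.
Draw number 42 + 1 = 43 must push one box to 6.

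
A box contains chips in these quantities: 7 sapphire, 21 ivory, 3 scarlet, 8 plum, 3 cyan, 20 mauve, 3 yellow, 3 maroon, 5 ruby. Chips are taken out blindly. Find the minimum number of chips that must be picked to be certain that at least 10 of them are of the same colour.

Pigeonhole: put each drawn chip into a box by colour. The largest draw with every box below 10 takes min(count, 9) from each colour; colours with fewer than 9 contribute all they have.
Σ min(cᵢ, 9) = 7 + 9 + 3 + 8 + 3 + 9 + 3 + 3 + 5 = 50.
Draw number 50 + 1 = 51 must push one box to 10.

51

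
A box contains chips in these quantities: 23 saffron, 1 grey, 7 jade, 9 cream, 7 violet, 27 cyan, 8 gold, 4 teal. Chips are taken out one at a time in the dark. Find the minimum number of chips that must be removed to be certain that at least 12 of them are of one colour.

An adversary could hand out at most 11 chips per colour (6 colours run out sooner): 11 + 1 + 7 + 9 + 7 + 11 + 8 + 4 = 58 chips and still no colour has 12.
Pigeonhole: one more chip lands in a colour already at 11, so 59 draws are enough and 58 are not.

59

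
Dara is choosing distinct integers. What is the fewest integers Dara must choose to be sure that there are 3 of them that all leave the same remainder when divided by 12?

By the pigeonhole principle, the 12 residue classes mod 12 are the pigeonholes.
With 24 integers one could put 2 in each residue class and have no class reach 3.
The 25th integer pushes some class to 3, so 12·2 + 1 = 25.

25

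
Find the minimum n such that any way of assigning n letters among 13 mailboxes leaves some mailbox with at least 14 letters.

170

With 169 letters one could put exactly 13 in each of the 13 mailboxes, and no mailbox would reach 14.
One more letter must land in a mailbox that already has 13, giving it 14.
So 13 × 13 + 1 = 170 letters are required.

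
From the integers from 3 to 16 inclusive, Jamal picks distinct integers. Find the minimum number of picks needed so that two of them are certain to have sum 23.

10

A set avoiding the sum 23 can contain at most one of each pair {x, 23−x}, plus the 4 elements whose complement lies outside the range.
The integers 3, …, 11 (9 of them) are such a set: any two sum to at least 3+4 = 7 and at most 10+11 = 21 < 23.
By the pigeonhole principle, any 10th integer completes one of the 5 pairs, so 10 choices force a sum of 23.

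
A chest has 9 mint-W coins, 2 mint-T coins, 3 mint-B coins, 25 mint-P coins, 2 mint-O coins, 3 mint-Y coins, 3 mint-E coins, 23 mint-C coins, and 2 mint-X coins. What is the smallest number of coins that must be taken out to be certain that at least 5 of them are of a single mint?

An adversary could hand out at most 4 coins per mint (6 mints run out sooner): 4 + 2 + 3 + 4 + 2 + 3 + 3 + 4 + 2 = 27 coins and still no mint has 5.
One more coin lands in a mint already at 4, so 28 draws are enough and 27 are not.

28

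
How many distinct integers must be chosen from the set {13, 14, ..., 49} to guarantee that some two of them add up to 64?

21

Group the elements by complementary pair {x, 64−x}: {15,49}, {16,48}, {17,47}, …, giving 17 two-element pairs, the single value 32 (it cannot pair with itself since the integers are distinct), and 2 integers whose partner 64−x falls outside [13,49].
By the pigeonhole principle, treating each of those 20 groups as a pigeonhole, one can pick one integer per group — 20 integers — with no two summing to 64.
The 21st integer lands in an occupied pair, forcing a sum of 64.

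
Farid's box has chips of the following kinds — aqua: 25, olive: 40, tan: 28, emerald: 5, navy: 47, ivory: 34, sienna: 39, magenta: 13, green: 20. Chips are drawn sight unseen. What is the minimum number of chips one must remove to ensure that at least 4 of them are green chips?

In the worst case for collecting green chips, every non-green chip comes out first.
There are 25 + 40 + 28 + 5 + 47 + 34 + 39 + 13 = 231 non-green chips altogether.
After those, each further chip must be green, so 231 + 4 = 235 draws guarantee 4 green chips.

235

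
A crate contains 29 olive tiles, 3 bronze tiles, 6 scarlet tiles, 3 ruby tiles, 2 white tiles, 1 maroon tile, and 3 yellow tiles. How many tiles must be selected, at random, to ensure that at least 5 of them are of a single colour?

21

The 7 colours are the holes; the tiles drawn are the pigeons.
To avoid 5 of any one colour, the worst case takes at most 4 of each colour, or every tile of a colour that has fewer than 4.
That gives 4 + 3 + 4 + 3 + 2 + 1 + 3 = 20 tiles with no colour reaching 5.
The next tile forces some colour to 5, so 20 + 1 = 21.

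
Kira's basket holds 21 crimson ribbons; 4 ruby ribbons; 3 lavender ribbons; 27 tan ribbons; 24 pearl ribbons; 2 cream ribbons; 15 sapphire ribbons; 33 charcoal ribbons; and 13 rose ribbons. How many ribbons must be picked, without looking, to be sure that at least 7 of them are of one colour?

46

Put each drawn ribbon into a box by colour. The largest draw with every box below 7 takes min(count, 6) from each colour; colours with fewer than 6 contribute all they have.
Σ min(cᵢ, 6) = 6 + 4 + 3 + 6 + 6 + 2 + 6 + 6 + 6 = 45.
Draw number 45 + 1 = 46 must push one box to 7.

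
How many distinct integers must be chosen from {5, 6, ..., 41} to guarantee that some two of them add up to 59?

26

Group the elements by complementary pair {x, 59−x}: {18,41}, {19,40}, {20,39}, …, giving 12 two-element pairs and 13 integers whose partner 59−x falls outside [5,41].
Treating each of those 25 groups as a pigeonhole, one can pick one integer per group — 25 integers — with no two summing to 59.
The 26th integer lands in an occupied pair, forcing a sum of 59.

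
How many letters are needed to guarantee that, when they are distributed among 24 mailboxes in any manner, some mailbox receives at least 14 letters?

313

With 312 letters one could put exactly 13 in each of the 24 mailboxes, and no mailbox would reach 14.
One more letter must land in a mailbox that already has 13, giving it 14.
So 24 × 13 + 1 = 313 letters are required.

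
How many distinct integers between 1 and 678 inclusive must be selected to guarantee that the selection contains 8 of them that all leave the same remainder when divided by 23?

Pigeonhole: the 23 residue classes mod 23 are the pigeonholes.
With 161 integers one could put 7 in each residue class and have no class reach 8.
The 162nd integer pushes some class to 8, so 23·7 + 1 = 162.

162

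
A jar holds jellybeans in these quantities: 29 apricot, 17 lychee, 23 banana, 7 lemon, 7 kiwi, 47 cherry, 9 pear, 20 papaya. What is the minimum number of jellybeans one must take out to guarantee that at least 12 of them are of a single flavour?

Pigeonhole: the 8 flavours are the holes; the jellybeans drawn are the pigeons.
To avoid 12 of any one flavour, the worst case takes at most 11 of each flavour, or every jellybean of a flavour that has fewer than 11.
That gives 11 + 11 + 11 + 7 + 7 + 11 + 9 + 11 = 78 jellybeans with no flavour reaching 12.
The next jellybean forces some flavour to 12, so 78 + 1 = 79.

79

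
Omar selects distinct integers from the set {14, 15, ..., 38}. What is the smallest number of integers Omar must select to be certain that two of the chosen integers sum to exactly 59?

17

Two chosen integers sum to 59 exactly when both halves of some pair {x, 59−x} with 21 ≤ x ≤ 59−x ≤ 38 are chosen — 9 such pairs.
The remaining 7 elements (those with no distinct partner in range) can never complete a 59-sum, so the worst case takes all of them and one from each pair: 7 + 9 = 16.
By pigeonhole, the 17th integer has to be the second member of some pair, so 16 + 1 = 17.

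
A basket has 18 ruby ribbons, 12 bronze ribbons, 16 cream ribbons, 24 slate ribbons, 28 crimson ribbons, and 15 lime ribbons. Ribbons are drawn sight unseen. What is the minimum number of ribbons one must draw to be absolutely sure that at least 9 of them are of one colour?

Pigeonhole: put each drawn ribbon into a box by colour. The largest draw with every box below 9 takes min(count, 8) from each colour.
Σ min(cᵢ, 8) = 8 + 8 + 8 + 8 + 8 + 8 = 48.
Draw number 48 + 1 = 49 must push one box to 9.

49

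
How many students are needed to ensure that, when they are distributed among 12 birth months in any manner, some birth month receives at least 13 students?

With 144 students one could put exactly 12 in each of the 12 birth months, and no birth month would reach 13.
Pigeonhole: one more student must land in a birth month that already has 12, giving it 13.
So 12 × 12 + 1 = 145 students are required.

145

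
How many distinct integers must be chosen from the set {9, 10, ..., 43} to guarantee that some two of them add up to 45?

Group the elements by complementary pair {x, 45−x}: {9,36}, {10,35}, {11,34}, …, giving 14 two-element pairs and 7 integers whose partner 45−x falls outside [9,43].
Treating each of those 21 groups as a pigeonhole, one can pick one integer per group — 21 integers — with no two summing to 45.
The 22nd integer lands in an occupied pair, forcing a sum of 45.

22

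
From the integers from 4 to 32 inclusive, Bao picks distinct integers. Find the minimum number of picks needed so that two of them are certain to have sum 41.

18

A set avoiding the sum 41 can contain at most one of each pair {x, 41−x}, plus the 5 elements whose complement lies outside the range.
The integers 4, …, 20 (17 of them) are such a set: any two sum to at least 4+5 = 9 and at most 19+20 = 39 < 41.
Pigeonhole: any 18th integer completes one of the 12 pairs, so 18 choices force a sum of 41.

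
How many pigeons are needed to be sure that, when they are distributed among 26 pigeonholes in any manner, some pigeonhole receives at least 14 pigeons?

339

With 338 pigeons one could put exactly 13 in each of the 26 pigeonholes, and no pigeonhole would reach 14.
One more pigeon must land in a pigeonhole that already has 13, giving it 14.
So 26 × 13 + 1 = 339 pigeons are required.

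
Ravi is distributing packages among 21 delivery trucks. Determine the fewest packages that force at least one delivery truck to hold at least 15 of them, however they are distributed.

With 294 packages one could put exactly 14 in each of the 21 delivery trucks, and no delivery truck would reach 15.
By pigeonhole, one more package must land in a delivery truck that already has 14, giving it 15.
So 21 × 14 + 1 = 295 packages are required.

295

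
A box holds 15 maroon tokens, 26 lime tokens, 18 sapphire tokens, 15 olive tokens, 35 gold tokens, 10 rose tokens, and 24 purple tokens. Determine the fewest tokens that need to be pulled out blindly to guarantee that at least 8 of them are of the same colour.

Pigeonhole: put each drawn token into a box by colour. The largest draw with every box below 8 takes min(count, 7) from each colour.
Σ min(cᵢ, 7) = 7 + 7 + 7 + 7 + 7 + 7 + 7 = 49.
Draw number 49 + 1 = 50 must push one box to 8.

50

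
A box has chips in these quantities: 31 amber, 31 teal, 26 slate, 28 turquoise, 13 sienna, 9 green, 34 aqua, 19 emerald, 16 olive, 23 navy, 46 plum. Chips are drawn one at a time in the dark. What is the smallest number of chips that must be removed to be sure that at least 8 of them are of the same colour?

78

The 11 colours are the holes; the chips drawn are the pigeons.
To avoid 8 of any one colour, the worst case takes at most 7 of each colour.
That gives 7 + 7 + 7 + 7 + 7 + 7 + 7 + 7 + 7 + 7 + 7 = 77 chips with no colour reaching 8.
The next chip forces some colour to 8, so 77 + 1 = 78.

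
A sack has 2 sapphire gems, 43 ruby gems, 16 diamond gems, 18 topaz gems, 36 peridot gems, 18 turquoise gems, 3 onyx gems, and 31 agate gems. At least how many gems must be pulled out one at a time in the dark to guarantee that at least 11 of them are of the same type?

By the pigeonhole principle, the 8 types are the holes; the gems drawn are the pigeons.
To avoid 11 of any one type, the worst case takes at most 10 of each type, or every gem of a type that has fewer than 10.
That gives 2 + 10 + 10 + 10 + 10 + 10 + 3 + 10 = 65 gems with no type reaching 11.
The next gem forces some type to 11, so 65 + 1 = 66.

66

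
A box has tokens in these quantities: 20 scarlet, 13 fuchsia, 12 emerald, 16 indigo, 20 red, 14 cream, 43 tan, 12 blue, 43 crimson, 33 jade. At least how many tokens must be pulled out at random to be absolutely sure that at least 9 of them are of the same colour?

81

By pigeonhole, the 10 colours are the holes; the tokens drawn are the pigeons.
To avoid 9 of any one colour, the worst case takes at most 8 of each colour.
That gives 8 + 8 + 8 + 8 + 8 + 8 + 8 + 8 + 8 + 8 = 80 tokens with no colour reaching 9.
The next token forces some colour to 9, so 80 + 1 = 81.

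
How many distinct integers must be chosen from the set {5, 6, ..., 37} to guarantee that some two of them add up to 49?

Group the elements by complementary pair {x, 49−x}: {12,37}, {13,36}, {14,35}, …, giving 13 two-element pairs and 7 integers whose partner 49−x falls outside [5,37].
By pigeonhole, treating each of those 20 groups as a pigeonhole, one can pick one integer per group — 20 integers — with no two summing to 49.
The 21st integer lands in an occupied pair, forcing a sum of 49.

21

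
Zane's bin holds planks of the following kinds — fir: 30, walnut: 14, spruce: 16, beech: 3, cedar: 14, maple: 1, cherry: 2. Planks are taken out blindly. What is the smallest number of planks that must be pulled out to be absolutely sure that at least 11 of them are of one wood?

47

An adversary could hand out at most 10 planks per wood (beech, maple, cherry run out sooner): 10 + 10 + 10 + 3 + 10 + 1 + 2 = 46 planks and still no wood has 11.
By pigeonhole, one more plank lands in a wood already at 10, so 47 draws are enough and 46 are not.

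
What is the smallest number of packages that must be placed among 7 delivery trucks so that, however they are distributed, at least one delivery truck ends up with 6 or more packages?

With 35 packages one could put exactly 5 in each of the 7 delivery trucks, and no delivery truck would reach 6.
By the pigeonhole principle, one more package must land in a delivery truck that already has 5, giving it 6.
So 7 × 5 + 1 = 36 packages are required.

36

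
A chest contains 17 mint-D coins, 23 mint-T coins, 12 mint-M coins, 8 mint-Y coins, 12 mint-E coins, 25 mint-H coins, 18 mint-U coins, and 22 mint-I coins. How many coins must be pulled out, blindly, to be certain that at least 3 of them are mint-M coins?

In the worst case for collecting mint-M coins, every non-mint-M coin comes out first.
There are 17 + 23 + 8 + 12 + 25 + 18 + 22 = 125 non-mint-M coins altogether.
After those, each further coin must be mint-M, so 125 + 3 = 128 draws guarantee 3 mint-M coins.

128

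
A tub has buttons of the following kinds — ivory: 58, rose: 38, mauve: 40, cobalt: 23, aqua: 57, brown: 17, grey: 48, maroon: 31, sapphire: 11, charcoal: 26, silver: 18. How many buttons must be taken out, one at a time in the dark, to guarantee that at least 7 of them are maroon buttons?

In the worst case for collecting maroon buttons, every non-maroon button comes out first.
There are 58 + 38 + 40 + 23 + 57 + 17 + 48 + 11 + 26 + 18 = 336 non-maroon buttons altogether.
After those, each further button must be maroon, so 336 + 7 = 343 draws guarantee 7 maroon buttons.

343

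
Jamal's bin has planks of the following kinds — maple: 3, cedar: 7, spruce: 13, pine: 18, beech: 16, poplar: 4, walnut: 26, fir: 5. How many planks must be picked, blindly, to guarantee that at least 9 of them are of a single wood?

The 8 woods are the holes; the planks drawn are the pigeons.
To avoid 9 of any one wood, the worst case takes at most 8 of each wood, or every plank of a wood that has fewer than 8.
That gives 3 + 7 + 8 + 8 + 8 + 4 + 8 + 5 = 51 planks with no wood reaching 9.
The next plank forces some wood to 9, so 51 + 1 = 52.

52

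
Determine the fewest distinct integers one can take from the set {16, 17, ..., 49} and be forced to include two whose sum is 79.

Group the elements by complementary pair {x, 79−x}: {30,49}, {31,48}, {32,47}, …, giving 10 two-element pairs and 14 integers whose partner 79−x falls outside [16,49].
By the pigeonhole principle, treating each of those 24 groups as a pigeonhole, one can pick one integer per group — 24 integers — with no two summing to 79.
The 25th integer lands in an occupied pair, forcing a sum of 79.

25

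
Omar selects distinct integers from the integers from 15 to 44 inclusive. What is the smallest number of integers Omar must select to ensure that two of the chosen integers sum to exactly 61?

17

Two chosen integers sum to 61 exactly when both halves of some pair {x, 61−x} with 17 ≤ x ≤ 61−x ≤ 44 are chosen — 14 such pairs.
The remaining 2 elements (those with no distinct partner in range) can never complete a 61-sum, so the worst case takes all of them and one from each pair: 2 + 14 = 16.
The 17th integer has to be the second member of some pair, so 16 + 1 = 17.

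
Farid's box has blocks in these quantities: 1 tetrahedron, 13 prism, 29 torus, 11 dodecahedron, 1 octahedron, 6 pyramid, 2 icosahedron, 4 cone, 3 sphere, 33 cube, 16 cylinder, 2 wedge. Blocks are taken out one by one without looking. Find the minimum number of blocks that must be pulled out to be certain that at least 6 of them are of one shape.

By pigeonhole, put each drawn block into a box by shape. The largest draw with every box below 6 takes min(count, 5) from each shape; shapes with fewer than 5 contribute all they have.
Σ min(cᵢ, 5) = 1 + 5 + 5 + 5 + 1 + 5 + 2 + 4 + 3 + 5 + 5 + 2 = 43.
Draw number 43 + 1 = 44 must push one box to 6.

44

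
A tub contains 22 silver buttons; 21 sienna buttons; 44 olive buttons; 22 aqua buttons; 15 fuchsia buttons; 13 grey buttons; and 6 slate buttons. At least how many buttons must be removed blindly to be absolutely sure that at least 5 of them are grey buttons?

In the worst case for collecting grey buttons, every non-grey button comes out first.
There are 22 + 21 + 44 + 22 + 15 + 6 = 130 non-grey buttons altogether.
After those, each further button must be grey, so 130 + 5 = 135 draws guarantee 5 grey buttons.

135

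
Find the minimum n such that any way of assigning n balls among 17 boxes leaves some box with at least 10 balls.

With 153 balls one could put exactly 9 in each of the 17 boxes, and no box would reach 10.
By pigeonhole, one more ball must land in a box that already has 9, giving it 10.
So 17 × 9 + 1 = 154 balls are required.

154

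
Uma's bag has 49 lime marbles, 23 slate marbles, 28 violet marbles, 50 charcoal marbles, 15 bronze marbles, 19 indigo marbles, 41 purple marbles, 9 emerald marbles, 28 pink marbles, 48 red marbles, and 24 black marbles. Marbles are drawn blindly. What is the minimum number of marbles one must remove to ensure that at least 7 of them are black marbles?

317

In the worst case for collecting black marbles, every non-black marble comes out first.
There are 49 + 23 + 28 + 50 + 15 + 19 + 41 + 9 + 28 + 48 = 310 non-black marbles altogether.
After those, each further marble must be black, so 310 + 7 = 317 draws guarantee 7 black marbles.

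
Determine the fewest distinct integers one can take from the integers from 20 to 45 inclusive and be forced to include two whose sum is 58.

A set avoiding the sum 58 can contain at most one of each pair {x, 58−x}, plus the 8 elements whose complement lies outside the range or equal to its own complement.
The integers 29, …, 45 (17 of them) are such a set: any two sum to at least 29+30 = 59 > 58.
By the pigeonhole principle, any 18th integer completes one of the 9 pairs, so 18 choices force a sum of 58.

18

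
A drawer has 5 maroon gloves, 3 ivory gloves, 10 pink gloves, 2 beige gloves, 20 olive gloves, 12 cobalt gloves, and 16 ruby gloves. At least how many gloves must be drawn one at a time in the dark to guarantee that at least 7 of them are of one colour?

Pigeonhole: put each drawn glove into a box by colour. The largest draw with every box below 7 takes min(count, 6) from each colour; colours with fewer than 6 contribute all they have.
Σ min(cᵢ, 6) = 5 + 3 + 6 + 2 + 6 + 6 + 6 = 34.
Draw number 34 + 1 = 35 must push one box to 7.

35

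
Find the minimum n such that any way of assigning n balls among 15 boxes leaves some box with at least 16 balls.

With 225 balls one could put exactly 15 in each of the 15 boxes, and no box would reach 16.
Pigeonhole: one more ball must land in a box that already has 15, giving it 16.
So 15 × 15 + 1 = 226 balls are required.

226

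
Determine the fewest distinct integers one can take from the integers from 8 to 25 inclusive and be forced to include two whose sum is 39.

13

Group the elements by complementary pair {x, 39−x}: {14,25}, {15,24}, {16,23}, …, giving 6 two-element pairs and 6 integers whose partner 39−x falls outside [8,25].
Pigeonhole: treating each of those 12 groups as a pigeonhole, one can pick one integer per group — 12 integers — with no two summing to 39.
The 13th integer lands in an occupied pair, forcing a sum of 39.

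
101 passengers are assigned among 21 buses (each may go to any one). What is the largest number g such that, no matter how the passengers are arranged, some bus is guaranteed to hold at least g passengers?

Pigeonhole: the 21 buses are the holes and the 101 passengers are the pigeons.
If every bus held at most 4 passengers, the total would be at most 21 × 4 = 84, which is less than 101.
So some bus holds at least ⌈101/21⌉ = 5 passengers.

5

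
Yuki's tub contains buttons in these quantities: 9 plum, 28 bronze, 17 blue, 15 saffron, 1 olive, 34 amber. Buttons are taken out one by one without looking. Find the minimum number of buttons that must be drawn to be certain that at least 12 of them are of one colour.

An adversary could hand out at most 11 buttons per colour (plum, olive run out sooner): 9 + 11 + 11 + 11 + 1 + 11 = 54 buttons and still no colour has 12.
One more button lands in a colour already at 11, so 55 draws are enough and 54 are not.

55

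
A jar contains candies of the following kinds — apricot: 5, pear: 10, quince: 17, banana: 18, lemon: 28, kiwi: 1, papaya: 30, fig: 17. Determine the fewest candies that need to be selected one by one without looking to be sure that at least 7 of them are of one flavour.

43

By the pigeonhole principle, the 8 flavours are the holes; the candies drawn are the pigeons.
To avoid 7 of any one flavour, the worst case takes at most 6 of each flavour, or every candy of a flavour that has fewer than 6.
That gives 5 + 6 + 6 + 6 + 6 + 1 + 6 + 6 = 42 candies with no flavour reaching 7.
The next candy forces some flavour to 7, so 42 + 1 = 43.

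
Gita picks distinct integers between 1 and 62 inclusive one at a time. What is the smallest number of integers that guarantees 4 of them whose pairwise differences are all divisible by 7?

Integers whose pairwise differences are multiples of 7 are exactly those sharing a remainder mod 7. The 7 residue classes mod 7 are the pigeonholes.
With 21 integers one could put 3 in each residue class and have no class reach 4.
The 22nd integer pushes some class to 4, so 7·3 + 1 = 22.

22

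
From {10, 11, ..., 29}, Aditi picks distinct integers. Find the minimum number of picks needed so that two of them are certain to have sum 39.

11

Two chosen integers sum to 39 exactly when both halves of some pair {x, 39−x} with 10 ≤ x ≤ 39−x ≤ 29 are chosen — 10 such pairs.
Every element belongs to one of those pairs, so the worst case picks one from each: 10 integers.
By pigeonhole, the 11th integer has to be the second member of some pair, so 10 + 1 = 11.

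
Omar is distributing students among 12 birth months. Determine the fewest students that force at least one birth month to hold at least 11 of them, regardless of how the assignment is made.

With 120 students one could put exactly 10 in each of the 12 birth months, and no birth month would reach 11.
One more student must land in a birth month that already has 10, giving it 11.
So 12 × 10 + 1 = 121 students are required.

121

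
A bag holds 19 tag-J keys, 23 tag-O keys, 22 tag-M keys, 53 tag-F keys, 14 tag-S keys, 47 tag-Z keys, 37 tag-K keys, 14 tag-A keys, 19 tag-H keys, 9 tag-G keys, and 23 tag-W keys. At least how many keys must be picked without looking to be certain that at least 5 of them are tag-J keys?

266

In the worst case for collecting tag-J keys, every non-tag-J key comes out first.
There are 23 + 22 + 53 + 14 + 47 + 37 + 14 + 19 + 9 + 23 = 261 non-tag-J keys altogether.
After those, each further key must be tag-J, so 261 + 5 = 266 draws guarantee 5 tag-J keys.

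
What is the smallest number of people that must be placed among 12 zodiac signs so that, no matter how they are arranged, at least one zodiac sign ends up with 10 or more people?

With 108 people one could put exactly 9 in each of the 12 zodiac signs, and no zodiac sign would reach 10.
By the pigeonhole principle, one more person must land in a zodiac sign that already has 9, giving it 10.
So 12 × 9 + 1 = 109 people are required.

109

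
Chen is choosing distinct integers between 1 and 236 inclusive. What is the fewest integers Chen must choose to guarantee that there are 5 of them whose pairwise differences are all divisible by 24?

Integers whose pairwise differences are multiples of 24 are exactly those sharing a remainder mod 24. The 24 residue classes mod 24 are the pigeonholes.
With 96 integers one could put 4 in each residue class and have no class reach 5.
The 97th integer pushes some class to 5, so 24·4 + 1 = 97.

97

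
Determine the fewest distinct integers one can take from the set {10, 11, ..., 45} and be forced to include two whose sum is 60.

Two chosen integers sum to 60 exactly when both halves of some pair {x, 60−x} with 15 ≤ x ≤ 60−x ≤ 45 are chosen — 15 such pairs.
The remaining 6 elements (those with no distinct partner in range) can never complete a 60-sum, so the worst case takes all of them and one from each pair: 6 + 15 = 21.
The 22nd integer has to be the second member of some pair, so 21 + 1 = 22.

22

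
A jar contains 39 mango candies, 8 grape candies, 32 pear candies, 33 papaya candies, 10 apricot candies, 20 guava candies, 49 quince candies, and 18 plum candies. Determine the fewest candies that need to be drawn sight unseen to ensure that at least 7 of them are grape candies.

In the worst case for collecting grape candies, every non-grape candy comes out first.
There are 39 + 32 + 33 + 10 + 20 + 49 + 18 = 201 non-grape candies altogether.
After those, each further candy must be grape, so 201 + 7 = 208 draws guarantee 7 grape candies.

208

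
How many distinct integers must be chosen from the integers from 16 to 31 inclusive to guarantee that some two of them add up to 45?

10

Group the elements by complementary pair {x, 45−x}: {16,29}, {17,28}, {18,27}, …, giving 7 two-element pairs and 2 integers whose partner 45−x falls outside [16,31].
Treating each of those 9 groups as a pigeonhole, one can pick one integer per group — 9 integers — with no two summing to 45.
The 10th integer lands in an occupied pair, forcing a sum of 45.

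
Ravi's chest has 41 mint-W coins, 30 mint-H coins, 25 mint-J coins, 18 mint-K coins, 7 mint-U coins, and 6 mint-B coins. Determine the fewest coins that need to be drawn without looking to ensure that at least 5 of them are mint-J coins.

In the worst case for collecting mint-J coins, every non-mint-J coin comes out first.
There are 41 + 30 + 18 + 7 + 6 = 102 non-mint-J coins altogether.
After those, each further coin must be mint-J, so 102 + 5 = 107 draws guarantee 5 mint-J coins.

107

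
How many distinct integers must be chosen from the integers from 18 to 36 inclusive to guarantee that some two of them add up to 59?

Group the elements by complementary pair {x, 59−x}: {23,36}, {24,35}, {25,34}, …, giving 7 two-element pairs and 5 integers whose partner 59−x falls outside [18,36].
Pigeonhole: treating each of those 12 groups as a pigeonhole, one can pick one integer per group — 12 integers — with no two summing to 59.
The 13th integer lands in an occupied pair, forcing a sum of 59.

13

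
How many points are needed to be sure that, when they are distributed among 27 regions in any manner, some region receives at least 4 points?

With 81 points one could put exactly 3 in each of the 27 regions, and no region would reach 4.
One more point must land in a region that already has 3, giving it 4.
So 27 × 3 + 1 = 82 points are required.

82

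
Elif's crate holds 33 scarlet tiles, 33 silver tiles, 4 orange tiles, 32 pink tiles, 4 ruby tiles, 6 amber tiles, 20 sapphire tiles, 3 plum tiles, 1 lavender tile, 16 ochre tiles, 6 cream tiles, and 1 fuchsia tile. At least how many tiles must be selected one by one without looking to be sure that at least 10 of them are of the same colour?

By pigeonhole, put each drawn tile into a box by colour. The largest draw with every box below 10 takes min(count, 9) from each colour; colours with fewer than 9 contribute all they have.
Σ min(cᵢ, 9) = 9 + 9 + 4 + 9 + 4 + 6 + 9 + 3 + 1 + 9 + 6 + 1 = 70.
Draw number 70 + 1 = 71 must push one box to 10.

71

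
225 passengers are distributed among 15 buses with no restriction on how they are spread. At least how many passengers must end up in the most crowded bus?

15

Pigeonhole: the 15 buses are the holes and the 225 passengers are the pigeons.
If every bus held at most 14 passengers, the total would be at most 15 × 14 = 210, which is less than 225.
So some bus holds at least ⌈225/15⌉ = 15 passengers.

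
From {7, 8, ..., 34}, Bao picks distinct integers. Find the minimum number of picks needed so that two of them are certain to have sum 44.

17

A set avoiding the sum 44 can contain at most one of each pair {x, 44−x}, plus the 4 elements whose complement lies outside the range or equal to its own complement.
The integers 7, …, 22 (16 of them) are such a set: any two sum to at least 7+8 = 15 and at most 21+22 = 43 < 44.
By pigeonhole, any 17th integer completes one of the 12 pairs, so 17 choices force a sum of 44.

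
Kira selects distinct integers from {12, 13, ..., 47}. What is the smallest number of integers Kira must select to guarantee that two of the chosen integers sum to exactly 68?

A set avoiding the sum 68 can contain at most one of each pair {x, 68−x}, plus the 10 elements whose complement lies outside the range or equal to its own complement.
The integers 12, …, 34 (23 of them) are such a set: any two sum to at least 12+13 = 25 and at most 33+34 = 67 < 68.
Pigeonhole: any 24th integer completes one of the 13 pairs, so 24 choices force a sum of 68.

24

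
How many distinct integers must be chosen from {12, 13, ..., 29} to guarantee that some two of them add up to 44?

12

A set avoiding the sum 44 can contain at most one of each pair {x, 44−x}, plus the 4 elements whose complement lies outside the range or equal to its own complement.
The integers 12, …, 22 (11 of them) are such a set: any two sum to at least 12+13 = 25 and at most 21+22 = 43 < 44.
Any 12th integer completes one of the 7 pairs, so 12 choices force a sum of 44.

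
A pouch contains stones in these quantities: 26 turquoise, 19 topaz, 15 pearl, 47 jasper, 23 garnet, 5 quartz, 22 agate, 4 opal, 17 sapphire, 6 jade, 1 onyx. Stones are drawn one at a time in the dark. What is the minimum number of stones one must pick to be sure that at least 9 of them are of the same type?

Pigeonhole: the 11 types are the holes; the stones drawn are the pigeons.
To avoid 9 of any one type, the worst case takes at most 8 of each type, or every stone of a type that has fewer than 8.
That gives 8 + 8 + 8 + 8 + 8 + 5 + 8 + 4 + 8 + 6 + 1 = 72 stones with no type reaching 9.
The next stone forces some type to 9, so 72 + 1 = 73.

73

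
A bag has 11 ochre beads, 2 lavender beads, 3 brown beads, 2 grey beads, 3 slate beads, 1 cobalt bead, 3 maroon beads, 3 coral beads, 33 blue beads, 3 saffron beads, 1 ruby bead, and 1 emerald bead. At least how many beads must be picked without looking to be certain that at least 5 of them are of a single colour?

Put each drawn bead into a box by colour. The largest draw with every box below 5 takes min(count, 4) from each colour; colours with fewer than 4 contribute all they have.
Σ min(cᵢ, 4) = 4 + 2 + 3 + 2 + 3 + 1 + 3 + 3 + 4 + 3 + 1 + 1 = 30.
Draw number 30 + 1 = 31 must push one box to 5.

31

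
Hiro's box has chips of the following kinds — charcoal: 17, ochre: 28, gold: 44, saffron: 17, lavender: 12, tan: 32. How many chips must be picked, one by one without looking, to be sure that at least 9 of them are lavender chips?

In the worst case for collecting lavender chips, every non-lavender chip comes out first.
There are 17 + 28 + 44 + 17 + 32 = 138 non-lavender chips altogether.
After those, each further chip must be lavender, so 138 + 9 = 147 draws guarantee 9 lavender chips.

147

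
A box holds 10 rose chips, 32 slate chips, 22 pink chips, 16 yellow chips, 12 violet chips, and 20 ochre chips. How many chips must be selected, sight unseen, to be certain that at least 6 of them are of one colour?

By pigeonhole, put each drawn chip into a box by colour. The largest draw with every box below 6 takes min(count, 5) from each colour.
Σ min(cᵢ, 5) = 5 + 5 + 5 + 5 + 5 + 5 = 30.
Draw number 30 + 1 = 31 must push one box to 6.

31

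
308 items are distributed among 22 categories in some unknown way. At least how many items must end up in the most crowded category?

The 22 categories are the holes and the 308 items are the pigeons.
If every category held at most 13 items, the total would be at most 22 × 13 = 286, which is less than 308.
So some category holds at least ⌈308/22⌉ = 14 items.

14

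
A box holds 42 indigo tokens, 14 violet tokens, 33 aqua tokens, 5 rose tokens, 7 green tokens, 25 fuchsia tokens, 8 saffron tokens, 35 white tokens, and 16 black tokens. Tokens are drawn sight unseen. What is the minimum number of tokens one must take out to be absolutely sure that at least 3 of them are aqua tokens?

155

In the worst case for collecting aqua tokens, every non-aqua token comes out first.
There are 42 + 14 + 5 + 7 + 25 + 8 + 35 + 16 = 152 non-aqua tokens altogether.
After those, each further token must be aqua, so 152 + 3 = 155 draws guarantee 3 aqua tokens.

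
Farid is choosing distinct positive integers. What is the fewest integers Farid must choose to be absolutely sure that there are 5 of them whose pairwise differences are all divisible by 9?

37

Integers whose pairwise differences are multiples of 9 are exactly those sharing a remainder mod 9. By the pigeonhole principle, the 9 residue classes mod 9 are the pigeonholes.
With 36 integers one could put 4 in each residue class and have no class reach 5.
The 37th integer pushes some class to 5, so 9·4 + 1 = 37.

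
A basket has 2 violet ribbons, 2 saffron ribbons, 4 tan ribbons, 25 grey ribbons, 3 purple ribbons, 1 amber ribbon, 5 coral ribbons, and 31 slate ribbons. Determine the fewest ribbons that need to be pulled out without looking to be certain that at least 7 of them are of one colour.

By pigeonhole, the 8 colours are the holes; the ribbons drawn are the pigeons.
To avoid 7 of any one colour, the worst case takes at most 6 of each colour, or every ribbon of a colour that has fewer than 6.
That gives 2 + 2 + 4 + 6 + 3 + 1 + 5 + 6 = 29 ribbons with no colour reaching 7.
The next ribbon forces some colour to 7, so 29 + 1 = 30.

30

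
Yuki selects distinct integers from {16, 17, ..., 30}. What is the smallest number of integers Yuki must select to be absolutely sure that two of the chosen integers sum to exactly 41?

11

A set avoiding the sum 41 can contain at most one of each pair {x, 41−x}, plus the 5 elements whose complement lies outside the range.
The integers 21, …, 30 (10 of them) are such a set: any two sum to at least 21+22 = 43 > 41.
Pigeonhole: any 11th integer completes one of the 5 pairs, so 11 choices force a sum of 41.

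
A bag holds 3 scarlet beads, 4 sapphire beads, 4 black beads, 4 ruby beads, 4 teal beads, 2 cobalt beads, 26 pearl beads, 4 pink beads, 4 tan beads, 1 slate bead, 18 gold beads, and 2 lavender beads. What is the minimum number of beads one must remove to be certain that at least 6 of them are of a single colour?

By the pigeonhole principle, the 12 colours are the holes; the beads drawn are the pigeons.
To avoid 6 of any one colour, the worst case takes at most 5 of each colour, or every bead of a colour that has fewer than 5.
That gives 3 + 4 + 4 + 4 + 4 + 2 + 5 + 4 + 4 + 1 + 5 + 2 = 42 beads with no colour reaching 6.
The next bead forces some colour to 6, so 42 + 1 = 43.

43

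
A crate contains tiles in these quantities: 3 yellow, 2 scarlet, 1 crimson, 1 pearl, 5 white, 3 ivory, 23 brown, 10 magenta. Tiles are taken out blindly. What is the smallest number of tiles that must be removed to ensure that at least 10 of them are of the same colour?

34

An adversary could hand out at most 9 tiles per colour (6 colours run out sooner): 3 + 2 + 1 + 1 + 5 + 3 + 9 + 9 = 33 tiles and still no colour has 10.
Pigeonhole: one more tile lands in a colour already at 9, so 34 draws are enough and 33 are not.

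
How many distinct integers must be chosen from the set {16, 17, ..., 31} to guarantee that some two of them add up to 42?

Group the elements by complementary pair {x, 42−x}: {16,26}, {17,25}, {18,24}, …, giving 5 two-element pairs, the single value 21 (it cannot pair with itself since the integers are distinct), and 5 integers whose partner 42−x falls outside [16,31].
Treating each of those 11 groups as a pigeonhole, one can pick one integer per group — 11 integers — with no two summing to 42.
The 12th integer lands in an occupied pair, forcing a sum of 42.

12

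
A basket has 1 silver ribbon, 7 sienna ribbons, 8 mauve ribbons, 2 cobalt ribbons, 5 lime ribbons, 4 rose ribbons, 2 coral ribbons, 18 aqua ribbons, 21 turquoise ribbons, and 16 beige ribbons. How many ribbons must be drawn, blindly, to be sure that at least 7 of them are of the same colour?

45

By pigeonhole, put each drawn ribbon into a box by colour. The largest draw with every box below 7 takes min(count, 6) from each colour; colours with fewer than 6 contribute all they have.
Σ min(cᵢ, 6) = 1 + 6 + 6 + 2 + 5 + 4 + 2 + 6 + 6 + 6 = 44.
Draw number 44 + 1 = 45 must push one box to 7.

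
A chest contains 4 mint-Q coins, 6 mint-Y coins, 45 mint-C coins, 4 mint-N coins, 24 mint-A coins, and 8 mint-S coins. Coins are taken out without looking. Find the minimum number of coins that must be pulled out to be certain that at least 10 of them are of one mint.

The 6 mints are the holes; the coins drawn are the pigeons.
To avoid 10 of any one mint, the worst case takes at most 9 of each mint, or every coin of a mint that has fewer than 9.
That gives 4 + 6 + 9 + 4 + 9 + 8 = 40 coins with no mint reaching 10.
The next coin forces some mint to 10, so 40 + 1 = 41.

41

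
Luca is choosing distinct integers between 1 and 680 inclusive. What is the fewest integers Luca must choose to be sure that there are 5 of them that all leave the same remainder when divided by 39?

157

Pigeonhole: the 39 residue classes mod 39 are the pigeonholes.
With 156 integers one could put 4 in each residue class and have no class reach 5.
The 157th integer pushes some class to 5, so 39·4 + 1 = 157.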